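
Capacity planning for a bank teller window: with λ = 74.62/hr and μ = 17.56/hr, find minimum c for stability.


Stability requires cμ > λ ⇔ c > λ/μ.
λ/μ = 74.62/17.56 = 4.2494
Minimum integer c = ⌊4.2494⌋ + 1 = 5
Check: 5·17.56 = 87.80 > 74.62, while 4·17.56 = 70.24 ≤ 74.62

Final: 5 servers


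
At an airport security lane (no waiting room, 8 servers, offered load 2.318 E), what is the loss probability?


B(c,a) = (a^c/c!) / Σ_{k=0}^{c} a^k/k!
a^8/8! = 0.020672
Σ terms (k=0..8): 1.00000 + 2.31800 + 2.68656 + 2.07582 + 1.20294 + 0.55768 + 0.21545 + 0.07134 + 0.02067 = 10.148464
B = 0.020672/10.148464 = 0.002037

Final: 0.002037


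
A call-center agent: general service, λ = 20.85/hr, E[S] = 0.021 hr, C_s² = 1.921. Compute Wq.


ρ = λ·E[S] = 20.85·0.021 = 0.4379
E[S²] = E[S]²(1+C_s²) = 0.021²·(1+1.921) = 0.001288
Wq = λ·E[S²]/(2(1−ρ)) = 20.85·0.001288/(2·0.5621) = 0.02389 hr

Final: 0.02389 hr


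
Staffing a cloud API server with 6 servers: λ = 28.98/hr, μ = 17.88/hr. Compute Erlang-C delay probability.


a = λ/μ = 1.6208; ρ = a/6 = 0.2701
P₀ = 0.197659 (from M/M/c formula)
C(c,a) = [a^c/(c!(1−ρ))]·P₀ = [18.12947/(720·0.7299)]·0.197659
= 0.03450·0.197659 = 0.006819

Final: 0.006819


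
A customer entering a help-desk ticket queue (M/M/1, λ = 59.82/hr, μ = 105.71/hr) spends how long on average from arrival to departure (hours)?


W = 1/(μ−λ) = 1/(105.71 − 59.82) = 1/45.89 = 0.02179 hr

Final: 0.02179 hr


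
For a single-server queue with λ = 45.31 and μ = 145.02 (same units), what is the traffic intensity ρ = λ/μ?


ρ = λ/μ = 45.31/145.02 = 0.3124

Final: 0.3124


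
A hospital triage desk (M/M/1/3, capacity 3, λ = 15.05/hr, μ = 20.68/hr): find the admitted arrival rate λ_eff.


ρ = 0.7278; P_K = (1−ρ)ρ^3/(1−ρ^4) = 0.145844
λ_eff = λ(1 − P_K) = 15.05·(1 − 0.145844) = 15.05·0.854156 = 12.8550 /hr

Final: 12.8550 /hr


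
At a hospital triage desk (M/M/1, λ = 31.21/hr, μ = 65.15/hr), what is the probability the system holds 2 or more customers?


ρ = 31.21/65.15 = 0.4790
P(N ≥ n) = ρ^n = 0.4790^2 = 0.229487

Final: 0.229487


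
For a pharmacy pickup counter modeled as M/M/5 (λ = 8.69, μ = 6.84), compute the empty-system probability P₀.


a = λ/μ = 8.69/6.84 = 1.2705; ρ = a/c = 0.2541
Σ_{k=0}^{4} a^k/k! (terms k=0..4) = 1.00000 + 1.27047 + 0.80704 + 0.34177 + 0.10855 = 3.52784
Tail: a^5/(5!(1−ρ)) = 3.30993/(120·0.7459) = 0.03698
P₀ = 1/(3.52784 + 0.03698) = 1/3.56482 = 0.280519

Final: 0.280519


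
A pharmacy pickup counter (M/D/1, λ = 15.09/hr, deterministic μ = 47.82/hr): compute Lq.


ρ = 15.09/47.82 = 0.3156
M/D/1: Lq = ρ²/(2(1−ρ)) = 0.09958/(2·0.6844) = 0.07274

Final: 0.07274


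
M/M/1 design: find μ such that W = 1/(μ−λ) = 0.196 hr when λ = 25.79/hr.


W = 1/(μ−λ) ⇒ μ − λ = 1/W = 1/0.196 = 5.1020
μ = λ + 1/W = 25.79 + 5.1020 = 30.8920 per hr

Final: 30.8920 /hr


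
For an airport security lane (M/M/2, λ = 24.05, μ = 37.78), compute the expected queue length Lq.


a = λ/μ = 0.6366; ρ = a/2 = 0.3183
P₀ = 0.517117
Lq = P₀·a^c·ρ / (c!·(1−ρ)²) = 0.517117·0.40523·0.3183/(2·0.46473)
= 0.07176

Final: 0.07176


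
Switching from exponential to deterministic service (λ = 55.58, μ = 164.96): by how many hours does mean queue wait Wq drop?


ρ = 55.58/164.96 = 0.3369
Wq(M/M/1) = ρ/(μ−λ) = 0.3369/109.38 = 0.003080 hr
Wq(M/D/1) = ρ/(2(μ−λ)) = 0.001540 hr
Savings = 0.003080 − 0.001540 = 0.001540 hr

Final: 0.001540 hr


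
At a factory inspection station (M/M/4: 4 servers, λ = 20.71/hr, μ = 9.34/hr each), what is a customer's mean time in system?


a = 2.2173; ρ = 0.5543; P₀ = 0.102536
Lq = P₀·a^c·ρ/(c!(1−ρ)²) = 0.28824
Wq = Lq/λ = 0.28824/20.71 = 0.01392 hr
W = Wq + 1/μ = 0.01392 + 0.10707 = 0.12098 hr

Final: 0.12098 hr


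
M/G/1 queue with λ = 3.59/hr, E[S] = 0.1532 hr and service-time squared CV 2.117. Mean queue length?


ρ = λ·E[S] = 3.59·0.1532 = 0.5500
Lq = ρ²(1+C_s²)/(2(1−ρ)) = 0.3025·(1+2.117)/(2·0.4500)
= 0.3025·3.1170/0.9000 = 1.04758

Final: 1.04758


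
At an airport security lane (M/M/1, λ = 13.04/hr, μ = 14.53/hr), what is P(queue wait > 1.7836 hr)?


ρ = 13.04/14.53 = 0.8975
P(Wq > t) = ρ·e^{−(μ−λ)t} = 0.8975·e^{−2.6576}
= 0.8975·0.070119 = 0.062928

Final: 0.062928


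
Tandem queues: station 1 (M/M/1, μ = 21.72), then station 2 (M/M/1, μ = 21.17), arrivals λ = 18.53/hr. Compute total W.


Each node sees arrival rate λ = 18.53/hr (tandem ⇒ throughput preserved).
W₁ = 1/(μ₁−λ) = 1/(21.72−18.53) = 0.31348 hr
W₂ = 1/(μ₂−λ) = 1/(21.17−18.53) = 0.37879 hr
W_total = W₁ + W₂ = 0.31348 + 0.37879 = 0.69227 hr

Final: 0.69227 hr


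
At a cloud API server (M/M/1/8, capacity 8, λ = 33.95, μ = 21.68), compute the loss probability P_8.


ρ = λ/μ = 33.95/21.68 = 1.5660
P_K = (1−ρ)ρ^K/(1−ρ^(K+1)) = (-0.5660·36.161298)/(1 − 56.627124)
= -20.465827/-55.627124 = 0.367911

Final: 0.367911


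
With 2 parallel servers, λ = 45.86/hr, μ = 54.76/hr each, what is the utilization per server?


ρ = λ/(cμ) = 45.86/(2·54.76) = 45.86/109.52 = 0.4187

Final: 0.4187


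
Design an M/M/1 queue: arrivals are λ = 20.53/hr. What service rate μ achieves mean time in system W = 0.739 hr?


W = 1/(μ−λ) ⇒ μ − λ = 1/W = 1/0.739 = 1.3532
μ = λ + 1/W = 20.53 + 1.3532 = 21.8832 per hr

Final: 21.8832 /hr


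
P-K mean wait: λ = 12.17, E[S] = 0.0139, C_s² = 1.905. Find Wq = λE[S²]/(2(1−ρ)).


ρ = λ·E[S] = 12.17·0.0139 = 0.1692
E[S²] = E[S]²(1+C_s²) = 0.0139²·(1+1.905) = 0.0005613
Wq = λ·E[S²]/(2(1−ρ)) = 12.17·0.0005613/(2·0.8308) = 0.004111 hr

Final: 0.004111 hr


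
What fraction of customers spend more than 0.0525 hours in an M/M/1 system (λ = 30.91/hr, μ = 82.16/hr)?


W ~ Exponential(μ−λ) for M/M/1.
μ − λ = 82.16 − 30.91 = 51.2500
P(W > t) = e^{−(μ−λ)t} = e^{−2.6906} = 0.067839

Final: 0.067839


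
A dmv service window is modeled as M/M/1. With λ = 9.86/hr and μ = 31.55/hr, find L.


ρ = λ/μ = 9.86/31.55 = 0.3125
L = ρ/(1−ρ) = 0.3125/(1 − 0.3125) = 0.3125/0.6875 = 0.4546

Final: 0.4546


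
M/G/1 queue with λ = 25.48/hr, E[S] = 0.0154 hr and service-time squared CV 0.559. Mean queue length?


ρ = λ·E[S] = 25.48·0.0154 = 0.3924
Lq = ρ²(1+C_s²)/(2(1−ρ)) = 0.1540·(1+0.559)/(2·0.6076)
= 0.1540·1.5590/1.2152 = 0.19753

Final: 0.19753


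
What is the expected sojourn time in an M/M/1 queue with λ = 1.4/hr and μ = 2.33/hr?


W = 1/(μ−λ) = 1/(2.33 − 1.4) = 1/0.9300 = 1.0753 hr

Final: 1.0753 hr


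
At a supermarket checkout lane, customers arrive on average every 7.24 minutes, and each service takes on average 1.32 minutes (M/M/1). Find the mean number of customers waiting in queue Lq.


λ = 60/7.24 = 8.2873 /hr
μ = 60/1.32 = 45.4545 /hr
ρ = λ/μ = 8.2873/45.4545 = 0.1823
Lq = ρ²/(1−ρ) = 0.03324/0.8177 = 0.04065

Final: 0.04065


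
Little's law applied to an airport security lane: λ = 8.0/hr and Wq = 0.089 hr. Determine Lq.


Lq = λWq = 8.0·0.089 = 0.7120

Final: 0.7120


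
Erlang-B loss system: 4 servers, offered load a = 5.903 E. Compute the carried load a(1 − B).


B(4,5.903) = 0.463297 (Erlang-B)
Carried load = a(1 − B) = 5.903·(1 − 0.463297) = 5.903·0.536703 = 3.1682 E

Final: 3.1682 Erlangs


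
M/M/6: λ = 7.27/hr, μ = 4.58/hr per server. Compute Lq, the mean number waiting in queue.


a = λ/μ = 1.5873; ρ = a/6 = 0.2646
P₀ = 0.204397
Lq = P₀·a^c·ρ / (c!·(1−ρ)²) = 0.204397·15.99608·0.2646/(720·0.54088)
= 0.002221

Final: 0.002221


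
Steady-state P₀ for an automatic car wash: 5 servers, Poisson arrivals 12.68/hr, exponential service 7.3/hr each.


a = λ/μ = 12.68/7.3 = 1.7370; ρ = a/c = 0.3474
Σ_{k=0}^{4} a^k/k! (terms k=0..4) = 1.00000 + 1.73699 + 1.50856 + 0.87345 + 0.37929 = 5.49829
Tail: a^5/(5!(1−ρ)) = 15.81182/(120·0.6526) = 0.20191
P₀ = 1/(5.49829 + 0.20191) = 1/5.70020 = 0.175433

Final: 0.175433


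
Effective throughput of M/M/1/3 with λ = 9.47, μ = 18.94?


ρ = 0.5000; P_K = (1−ρ)ρ^3/(1−ρ^4) = 0.066667
λ_eff = λ(1 − P_K) = 9.47·(1 − 0.066667) = 9.47·0.933333 = 8.8387 /hr

Final: 8.8387 /hr


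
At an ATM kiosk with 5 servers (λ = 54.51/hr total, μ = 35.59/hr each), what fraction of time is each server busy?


ρ = λ/(cμ) = 54.51/(5·35.59) = 54.51/177.95 = 0.3063

Final: 0.3063


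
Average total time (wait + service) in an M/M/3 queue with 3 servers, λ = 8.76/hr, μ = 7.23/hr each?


a = 1.2116; ρ = 0.4039; P₀ = 0.290452
Lq = P₀·a^c·ρ/(c!(1−ρ)²) = 0.09786
Wq = Lq/λ = 0.09786/8.76 = 0.01117 hr
W = Wq + 1/μ = 0.01117 + 0.13831 = 0.14948 hr

Final: 0.14948 hr


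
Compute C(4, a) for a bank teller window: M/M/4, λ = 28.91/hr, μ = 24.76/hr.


a = λ/μ = 1.1676; ρ = a/4 = 0.2919
P₀ = 0.310180 (from M/M/c formula)
C(c,a) = [a^c/(c!(1−ρ))]·P₀ = [1.85862/(24·0.7081)]·0.310180
= 0.10937·0.310180 = 0.033923

Final: 0.033923


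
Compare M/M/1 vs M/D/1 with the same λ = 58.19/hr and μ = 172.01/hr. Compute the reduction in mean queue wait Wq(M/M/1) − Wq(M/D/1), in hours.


ρ = 58.19/172.01 = 0.3383
Wq(M/M/1) = ρ/(μ−λ) = 0.3383/113.82 = 0.002972 hr
Wq(M/D/1) = ρ/(2(μ−λ)) = 0.001486 hr
Savings = 0.002972 − 0.001486 = 0.001486 hr

Final: 0.001486 hr


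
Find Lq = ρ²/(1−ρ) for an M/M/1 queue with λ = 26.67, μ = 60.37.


ρ = 26.67/60.37 = 0.4418
Lq = ρ²/(1−ρ) = 0.1952/0.5582 = 0.3496

Final: 0.3496


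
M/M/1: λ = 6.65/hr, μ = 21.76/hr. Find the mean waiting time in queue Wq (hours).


ρ = 6.65/21.76 = 0.3056
Wq = ρ/(μ−λ) = 0.3056/(21.76 − 6.65) = 0.3056/15.11 = 0.02023 hr

Final: 0.02023 hr


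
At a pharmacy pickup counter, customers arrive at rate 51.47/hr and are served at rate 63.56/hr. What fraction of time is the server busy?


ρ = λ/μ = 51.47/63.56 = 0.8098

Final: 0.8098


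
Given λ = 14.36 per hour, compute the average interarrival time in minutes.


Mean interarrival time = 1/λ = 1/14.36 hour = 0.06964 hour
In minutes: 0.06964 × 60 = 4.1783 min

Final: 4.1783 min


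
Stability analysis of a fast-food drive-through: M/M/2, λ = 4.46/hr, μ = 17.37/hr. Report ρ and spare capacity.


Total capacity cμ = 2·17.37 = 34.74/hr
ρ = λ/(cμ) = 4.46/34.74 = 0.1284
Stable ⇔ ρ < 1: YES
Spare capacity = cμ − λ = 34.74 − 4.46 = 30.28/hr

Final: ρ = 0.1284; stable; margin = 30.28/hr


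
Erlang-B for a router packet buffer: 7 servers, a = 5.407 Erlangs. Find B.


B(c,a) = (a^c/c!) / Σ_{k=0}^{c} a^k/k!
a^7/7! = 26.807978
Σ terms (k=0..7): 1.00000 + 5.40700 + 14.61782 + 26.34619 + 35.61347 + 38.51240 + 34.70609 + 26.80798 = 183.010954
B = 26.807978/183.010954 = 0.146483

Final: 0.146483


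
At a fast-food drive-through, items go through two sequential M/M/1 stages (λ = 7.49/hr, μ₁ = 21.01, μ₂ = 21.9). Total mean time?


Each node sees arrival rate λ = 7.49/hr (tandem ⇒ throughput preserved).
W₁ = 1/(μ₁−λ) = 1/(21.01−7.49) = 0.07396 hr
W₂ = 1/(μ₂−λ) = 1/(21.9−7.49) = 0.06940 hr
W_total = W₁ + W₂ = 0.07396 + 0.06940 = 0.14336 hr

Final: 0.14336 hr


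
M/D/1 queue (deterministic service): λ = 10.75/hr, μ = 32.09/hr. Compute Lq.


ρ = 10.75/32.09 = 0.3350
M/D/1: Lq = ρ²/(2(1−ρ)) = 0.1122/(2·0.6650) = 0.08438

Final: 0.08438


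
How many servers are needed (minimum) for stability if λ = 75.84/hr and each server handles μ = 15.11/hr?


Stability requires cμ > λ ⇔ c > λ/μ.
λ/μ = 75.84/15.11 = 5.0192
Minimum integer c = ⌊5.0192⌋ + 1 = 6
Check: 6·15.11 = 90.66 > 75.84, while 5·15.11 = 75.55 ≤ 75.84

Final: 6 servers


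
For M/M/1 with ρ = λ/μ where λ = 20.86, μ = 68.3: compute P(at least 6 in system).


ρ = 20.86/68.3 = 0.3054
P(N ≥ n) = ρ^n = 0.3054^6 = 0.0008116

Final: 0.0008116


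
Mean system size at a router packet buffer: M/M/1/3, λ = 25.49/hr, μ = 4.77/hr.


ρ = 25.49/4.77 = 5.3438
L = ρ[1 − (K+1)ρ^K + Kρ^(K+1)] / [(1−ρ)(1−ρ^(K+1))]
Numerator: 5.3438·(1 − 4·152.599942 + 3·815.465939) = 9816.578664
Denominator: (-4.3438)·(-814.465939) = 3537.889780
L = 9816.578664/3537.889780 = 2.7747

Final: 2.7747


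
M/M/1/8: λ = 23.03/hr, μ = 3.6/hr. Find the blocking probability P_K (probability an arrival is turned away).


ρ = λ/μ = 23.03/3.6 = 6.3972
P_K = (1−ρ)ρ^K/(1−ρ^(K+1)) = (-5.3972·2804991.164335)/(1 − 17944151.809620)
= -15139160.645285/-17944150.809620 = 0.843682

Final: 0.843682


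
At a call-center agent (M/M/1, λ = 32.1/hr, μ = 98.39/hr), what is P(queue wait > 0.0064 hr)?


ρ = 32.1/98.39 = 0.3263
P(Wq > t) = ρ·e^{−(μ−λ)t} = 0.3263·e^{−0.4243}
= 0.3263·0.654256 = 0.213453

Final: 0.213453


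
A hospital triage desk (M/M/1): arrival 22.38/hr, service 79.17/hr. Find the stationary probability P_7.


ρ = 22.38/79.17 = 0.2827
P_n = (1−ρ)·ρ^n = (1 − 0.2827)·0.2827^7 = 0.7173·0.0001442 = 0.0001035

Final: 0.0001035


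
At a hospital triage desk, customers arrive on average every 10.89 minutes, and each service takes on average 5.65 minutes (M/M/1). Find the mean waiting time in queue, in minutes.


λ = 60/10.89 = 5.5096 /hr
μ = 60/5.65 = 10.6195 /hr
ρ = λ/μ = 5.5096/10.6195 = 0.5188
Wq = ρ/(μ−λ) = 0.5188/(10.6195−5.5096) = 0.10153 hr
In minutes: 0.10153·60 = 6.092 min

Final: 6.092 min


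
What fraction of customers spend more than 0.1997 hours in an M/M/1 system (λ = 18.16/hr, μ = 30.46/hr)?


W ~ Exponential(μ−λ) for M/M/1.
μ − λ = 30.46 − 18.16 = 12.3000
P(W > t) = e^{−(μ−λ)t} = e^{−2.4563} = 0.085751

Final: 0.085751


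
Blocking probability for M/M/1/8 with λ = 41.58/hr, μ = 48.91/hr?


ρ = λ/μ = 41.58/48.91 = 0.8501
P_K = (1−ρ)ρ^K/(1−ρ^(K+1)) = (0.1499·0.272832)/(1 − 0.231943)
= 0.040888/0.768057 = 0.053236

Final: 0.053236


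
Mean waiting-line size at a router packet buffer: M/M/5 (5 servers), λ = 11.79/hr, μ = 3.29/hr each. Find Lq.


a = λ/μ = 3.5836; ρ = a/5 = 0.7167
P₀ = 0.023293
Lq = P₀·a^c·ρ / (c!·(1−ρ)²) = 0.023293·591.00280·0.7167/(120·0.08025)
= 1.02456

Final: 1.02456


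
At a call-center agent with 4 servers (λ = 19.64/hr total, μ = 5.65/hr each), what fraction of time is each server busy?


ρ = λ/(cμ) = 19.64/(4·5.65) = 19.64/22.60 = 0.8690

Final: 0.8690


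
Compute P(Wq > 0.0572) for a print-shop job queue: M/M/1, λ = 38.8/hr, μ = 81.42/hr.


ρ = 38.8/81.42 = 0.4765
P(Wq > t) = ρ·e^{−(μ−λ)t} = 0.4765·e^{−2.4379}
= 0.4765·0.087347 = 0.041625

Final: 0.041625


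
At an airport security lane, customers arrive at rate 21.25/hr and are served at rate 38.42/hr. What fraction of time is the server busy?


ρ = λ/μ = 21.25/38.42 = 0.5531

Final: 0.5531


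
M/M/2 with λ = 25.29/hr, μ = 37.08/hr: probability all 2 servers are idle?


a = λ/μ = 25.29/37.08 = 0.6820; ρ = a/c = 0.3410
Σ_{k=0}^{1} a^k/k! (terms k=0..1) = 1.00000 + 0.68204 = 1.68204
Tail: a^2/(2!(1−ρ)) = 0.46518/(2·0.6590) = 0.35295
P₀ = 1/(1.68204 + 0.35295) = 1/2.03499 = 0.491403

Final: 0.491403


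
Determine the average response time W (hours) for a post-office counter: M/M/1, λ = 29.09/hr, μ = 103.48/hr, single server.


W = 1/(μ−λ) = 1/(103.48 − 29.09) = 1/74.39 = 0.01344 hr

Final: 0.01344 hr


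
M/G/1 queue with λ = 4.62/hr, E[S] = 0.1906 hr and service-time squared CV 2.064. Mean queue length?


ρ = λ·E[S] = 4.62·0.1906 = 0.8806
Lq = ρ²(1+C_s²)/(2(1−ρ)) = 0.7754·(1+2.064)/(2·0.1194)
= 0.7754·3.0640/0.2389 = 9.94678

Final: 9.94678


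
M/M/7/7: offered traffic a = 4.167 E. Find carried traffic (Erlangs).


B(7,4.167) = 0.071497 (Erlang-B)
Carried load = a(1 − B) = 4.167·(1 − 0.071497) = 4.167·0.928503 = 3.8691 E

Final: 3.8691 Erlangs


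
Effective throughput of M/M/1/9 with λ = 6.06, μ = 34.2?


ρ = 0.1772; P_K = (1−ρ)ρ^9/(1−ρ^10) = 0.0000001417
λ_eff = λ(1 − P_K) = 6.06·(1 − 0.0000001417) = 6.06·1.000000 = 6.0600 /hr

Final: 6.0600 /hr


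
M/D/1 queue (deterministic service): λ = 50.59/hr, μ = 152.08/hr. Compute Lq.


ρ = 50.59/152.08 = 0.3327
M/D/1: Lq = ρ²/(2(1−ρ)) = 0.1107/(2·0.6673) = 0.08291

Final: 0.08291


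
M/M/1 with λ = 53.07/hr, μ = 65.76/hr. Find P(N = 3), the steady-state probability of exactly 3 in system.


ρ = 53.07/65.76 = 0.8070
P_n = (1−ρ)·ρ^n = (1 − 0.8070)·0.8070^3 = 0.1930·0.525608 = 0.101429

Final: 0.101429


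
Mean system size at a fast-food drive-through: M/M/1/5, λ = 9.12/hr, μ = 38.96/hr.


ρ = 9.12/38.96 = 0.2341
L = ρ[1 − (K+1)ρ^K + Kρ^(K+1)] / [(1−ρ)(1−ρ^(K+1))]
Numerator: 0.2341·(1 − 6·0.0007029 + 5·0.0001645) = 0.233292
Denominator: (0.7659)·(0.999835) = 0.765788
L = 0.233292/0.765788 = 0.3046

Final: 0.3046


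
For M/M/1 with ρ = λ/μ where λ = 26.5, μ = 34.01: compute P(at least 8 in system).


ρ = 26.5/34.01 = 0.7792
P(N ≥ n) = ρ^n = 0.7792^8 = 0.135867

Final: 0.135867


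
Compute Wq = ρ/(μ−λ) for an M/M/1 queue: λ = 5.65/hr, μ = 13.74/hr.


ρ = 5.65/13.74 = 0.4112
Wq = ρ/(μ−λ) = 0.4112/(13.74 − 5.65) = 0.4112/8.09 = 0.05083 hr

Final: 0.05083 hr


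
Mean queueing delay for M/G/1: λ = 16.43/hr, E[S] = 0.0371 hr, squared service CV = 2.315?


ρ = λ·E[S] = 16.43·0.0371 = 0.6096
E[S²] = E[S]²(1+C_s²) = 0.0371²·(1+2.315) = 0.004563
Wq = λ·E[S²]/(2(1−ρ)) = 16.43·0.004563/(2·0.3904) = 0.09600 hr

Final: 0.09600 hr


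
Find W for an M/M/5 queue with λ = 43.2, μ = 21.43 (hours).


a = 2.0159; ρ = 0.4032; P₀ = 0.132172
Lq = P₀·a^c·ρ/(c!(1−ρ)²) = 0.04150
Wq = Lq/λ = 0.04150/43.2 = 0.0009607 hr
W = Wq + 1/μ = 0.0009607 + 0.04666 = 0.04762 hr

Final: 0.04762 hr


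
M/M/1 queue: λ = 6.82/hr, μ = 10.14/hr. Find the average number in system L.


ρ = λ/μ = 6.82/10.14 = 0.6726
L = ρ/(1−ρ) = 0.6726/(1 − 0.6726) = 0.6726/0.3274 = 2.0542

Final: 2.0542


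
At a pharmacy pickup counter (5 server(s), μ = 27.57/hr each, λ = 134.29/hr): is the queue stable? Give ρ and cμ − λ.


Total capacity cμ = 5·27.57 = 137.85/hr
ρ = λ/(cμ) = 134.29/137.85 = 0.9742
Stable ⇔ ρ < 1: YES
Spare capacity = cμ − λ = 137.85 − 134.29 = 3.56/hr

Final: ρ = 0.9742; stable; margin = 3.56/hr


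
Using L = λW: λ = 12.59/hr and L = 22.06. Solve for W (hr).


W = L/λ = 22.06/12.59 = 1.7522 hr

Final: 1.7522 hr


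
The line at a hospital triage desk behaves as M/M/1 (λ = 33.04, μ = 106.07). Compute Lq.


ρ = 33.04/106.07 = 0.3115
Lq = ρ²/(1−ρ) = 0.09703/0.6885 = 0.1409

Final: 0.1409


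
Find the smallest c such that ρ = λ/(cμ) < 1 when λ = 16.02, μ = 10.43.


Stability requires cμ > λ ⇔ c > λ/μ.
λ/μ = 16.02/10.43 = 1.5360
Minimum integer c = ⌊1.5360⌋ + 1 = 2
Check: 2·10.43 = 20.86 > 16.02, while 1·10.43 = 10.43 ≤ 16.02

Final: 2 servers


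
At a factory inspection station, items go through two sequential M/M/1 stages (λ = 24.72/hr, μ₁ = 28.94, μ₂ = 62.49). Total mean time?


Each node sees arrival rate λ = 24.72/hr (tandem ⇒ throughput preserved).
W₁ = 1/(μ₁−λ) = 1/(28.94−24.72) = 0.23697 hr
W₂ = 1/(μ₂−λ) = 1/(62.49−24.72) = 0.02648 hr
W_total = W₁ + W₂ = 0.23697 + 0.02648 = 0.26344 hr

Final: 0.26344 hr


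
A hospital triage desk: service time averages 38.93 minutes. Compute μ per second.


μ = 1/(service time) in consistent units.
1 second = 0.0166667 min, so μ = 0.0166667/38.93 = 0.0004281 per second

Final: 0.0004281 /sec


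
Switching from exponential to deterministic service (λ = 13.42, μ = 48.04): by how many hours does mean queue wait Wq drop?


ρ = 13.42/48.04 = 0.2794
Wq(M/M/1) = ρ/(μ−λ) = 0.2794/34.62 = 0.008069 hr
Wq(M/D/1) = ρ/(2(μ−λ)) = 0.004035 hr
Savings = 0.008069 − 0.004035 = 0.004035 hr

Final: 0.004035 hr


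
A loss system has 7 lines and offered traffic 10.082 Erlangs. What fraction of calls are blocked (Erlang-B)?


B(c,a) = (a^c/c!) / Σ_{k=0}^{c} a^k/k!
a^7/7! = 2100.856145
Σ terms (k=0..7): 1.00000 + 10.08200 + 50.82336 + 170.80038 + 430.50235 + 868.06495 + 1458.63847 + 2100.85614 = 5090.767652
B = 2100.856145/5090.767652 = 0.412680

Final: 0.412680


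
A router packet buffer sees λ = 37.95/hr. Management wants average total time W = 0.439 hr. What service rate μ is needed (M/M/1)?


W = 1/(μ−λ) ⇒ μ − λ = 1/W = 1/0.439 = 2.2779
μ = λ + 1/W = 37.95 + 2.2779 = 40.2279 per hr

Final: 40.2279 /hr


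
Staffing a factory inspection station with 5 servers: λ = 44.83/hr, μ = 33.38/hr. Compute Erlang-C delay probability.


a = λ/μ = 1.3430; ρ = a/5 = 0.2686
P₀ = 0.260828 (from M/M/c formula)
C(c,a) = [a^c/(c!(1−ρ))]·P₀ = [4.36930/(120·0.7314)]·0.260828
= 0.04978·0.260828 = 0.012985

Final: 0.012985


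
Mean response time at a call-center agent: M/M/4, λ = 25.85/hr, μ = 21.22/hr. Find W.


a = 1.2182; ρ = 0.3045; P₀ = 0.294688
Lq = P₀·a^c·ρ/(c!(1−ρ)²) = 0.01703
Wq = Lq/λ = 0.01703/25.85 = 0.0006587 hr
W = Wq + 1/μ = 0.0006587 + 0.04713 = 0.04778 hr

Final: 0.04778 hr


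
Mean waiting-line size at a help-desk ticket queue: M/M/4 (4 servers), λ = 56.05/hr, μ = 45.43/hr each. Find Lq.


a = λ/μ = 1.2338; ρ = a/4 = 0.3084
P₀ = 0.290069
Lq = P₀·a^c·ρ / (c!·(1−ρ)²) = 0.290069·2.31703·0.3084/(24·0.47825)
= 0.01806

Final: 0.01806


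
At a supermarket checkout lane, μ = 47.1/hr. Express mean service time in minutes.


Mean service time = 1/μ = 1/47.1 hour = 0.02123 hour
In minutes: 0.02123 × 60 = 1.2739 min

Final: 1.2739 min


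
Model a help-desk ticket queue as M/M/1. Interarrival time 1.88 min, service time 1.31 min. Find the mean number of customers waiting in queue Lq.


λ = 60/1.88 = 31.9149 /hr
μ = 60/1.31 = 45.8015 /hr
ρ = λ/μ = 31.9149/45.8015 = 0.6968
Lq = ρ²/(1−ρ) = 0.4855/0.3032 = 1.6014

Final: 1.6014


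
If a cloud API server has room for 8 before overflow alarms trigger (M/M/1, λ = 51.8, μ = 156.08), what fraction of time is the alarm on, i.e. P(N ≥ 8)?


ρ = 51.8/156.08 = 0.3319
P(N ≥ n) = ρ^n = 0.3319^8 = 0.0001472

Final: 0.0001472


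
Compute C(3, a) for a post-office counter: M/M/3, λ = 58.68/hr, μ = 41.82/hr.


a = λ/μ = 1.4032; ρ = a/3 = 0.4677
P₀ = 0.235150 (from M/M/c formula)
C(c,a) = [a^c/(c!(1−ρ))]·P₀ = [2.76260/(6·0.5323)]·0.235150
= 0.86502·0.235150 = 0.203410

Final: 0.203410


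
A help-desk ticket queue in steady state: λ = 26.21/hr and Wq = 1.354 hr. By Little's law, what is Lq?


Lq = λWq = 26.21·1.354 = 35.4883

Final: 35.4883


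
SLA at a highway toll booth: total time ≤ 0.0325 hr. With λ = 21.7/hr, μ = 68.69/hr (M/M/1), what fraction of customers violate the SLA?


W ~ Exponential(μ−λ) for M/M/1.
μ − λ = 68.69 − 21.7 = 46.9900
P(W > t) = e^{−(μ−λ)t} = e^{−1.5272} = 0.217148

Final: 0.217148


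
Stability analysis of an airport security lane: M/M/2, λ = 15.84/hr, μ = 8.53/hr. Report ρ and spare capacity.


Total capacity cμ = 2·8.53 = 17.06/hr
ρ = λ/(cμ) = 15.84/17.06 = 0.9285
Stable ⇔ ρ < 1: YES
Spare capacity = cμ − λ = 17.06 − 15.84 = 1.22/hr

Final: ρ = 0.9285; stable; margin = 1.22/hr


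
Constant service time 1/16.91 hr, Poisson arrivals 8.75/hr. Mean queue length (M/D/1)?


ρ = 8.75/16.91 = 0.5174
M/D/1: Lq = ρ²/(2(1−ρ)) = 0.2677/(2·0.4826) = 0.27743

Final: 0.27743


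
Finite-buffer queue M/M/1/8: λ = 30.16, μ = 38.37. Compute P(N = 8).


ρ = λ/μ = 30.16/38.37 = 0.7860
P_K = (1−ρ)ρ^K/(1−ρ^(K+1)) = (0.2140·0.145719)/(1 − 0.114540)
= 0.031179/0.885460 = 0.035213

Final: 0.035213


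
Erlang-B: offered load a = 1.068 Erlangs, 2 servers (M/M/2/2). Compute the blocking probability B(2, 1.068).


B(c,a) = (a^c/c!) / Σ_{k=0}^{c} a^k/k!
a^2/2! = 0.570312
Σ terms (k=0..2): 1.00000 + 1.06800 + 0.57031 = 2.638312
B = 0.570312/2.638312 = 0.216165

Final: 0.216165


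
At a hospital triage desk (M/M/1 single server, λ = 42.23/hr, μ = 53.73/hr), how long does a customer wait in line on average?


ρ = 42.23/53.73 = 0.7860
Wq = ρ/(μ−λ) = 0.7860/(53.73 − 42.23) = 0.7860/11.50 = 0.06834 hr

Final: 0.06834 hr


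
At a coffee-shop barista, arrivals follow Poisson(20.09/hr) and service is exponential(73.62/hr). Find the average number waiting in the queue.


ρ = 20.09/73.62 = 0.2729
Lq = ρ²/(1−ρ) = 0.07447/0.7271 = 0.1024

Final: 0.1024


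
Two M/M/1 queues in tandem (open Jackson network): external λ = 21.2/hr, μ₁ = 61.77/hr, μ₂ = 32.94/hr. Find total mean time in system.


Each node sees arrival rate λ = 21.2/hr (tandem ⇒ throughput preserved).
W₁ = 1/(μ₁−λ) = 1/(61.77−21.2) = 0.02465 hr
W₂ = 1/(μ₂−λ) = 1/(32.94−21.2) = 0.08518 hr
W_total = W₁ + W₂ = 0.02465 + 0.08518 = 0.10983 hr

Final: 0.10983 hr


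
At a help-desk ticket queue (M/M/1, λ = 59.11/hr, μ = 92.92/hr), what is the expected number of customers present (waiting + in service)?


ρ = λ/μ = 59.11/92.92 = 0.6361
L = ρ/(1−ρ) = 0.6361/(1 − 0.6361) = 0.6361/0.3639 = 1.7483

Final: 1.7483


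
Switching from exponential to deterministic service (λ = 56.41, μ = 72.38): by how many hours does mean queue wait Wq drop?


ρ = 56.41/72.38 = 0.7794
Wq(M/M/1) = ρ/(μ−λ) = 0.7794/15.97 = 0.04880 hr
Wq(M/D/1) = ρ/(2(μ−λ)) = 0.02440 hr
Savings = 0.04880 − 0.02440 = 0.02440 hr

Final: 0.02440 hr


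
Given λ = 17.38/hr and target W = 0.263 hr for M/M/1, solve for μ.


W = 1/(μ−λ) ⇒ μ − λ = 1/W = 1/0.263 = 3.8023
μ = λ + 1/W = 17.38 + 3.8023 = 21.1823 per hr

Final: 21.1823 /hr


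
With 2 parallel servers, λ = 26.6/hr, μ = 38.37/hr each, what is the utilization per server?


ρ = λ/(cμ) = 26.6/(2·38.37) = 26.6/76.74 = 0.3466

Final: 0.3466


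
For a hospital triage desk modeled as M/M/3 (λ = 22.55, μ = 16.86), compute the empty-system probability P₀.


a = λ/μ = 22.55/16.86 = 1.3375; ρ = a/c = 0.4458
Σ_{k=0}^{2} a^k/k! (terms k=0..2) = 1.00000 + 1.33749 + 0.89443 = 3.23192
Tail: a^3/(3!(1−ρ)) = 2.39258/(6·0.5542) = 0.71957
P₀ = 1/(3.23192 + 0.71957) = 1/3.95149 = 0.253069

Final: 0.253069


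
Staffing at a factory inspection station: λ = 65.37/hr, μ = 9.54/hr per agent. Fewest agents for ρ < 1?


Stability requires cμ > λ ⇔ c > λ/μ.
λ/μ = 65.37/9.54 = 6.8522
Minimum integer c = ⌊6.8522⌋ + 1 = 7
Check: 7·9.54 = 66.78 > 65.37, while 6·9.54 = 57.24 ≤ 65.37

Final: 7 servers


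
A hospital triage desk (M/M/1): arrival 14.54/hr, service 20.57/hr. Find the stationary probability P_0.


ρ = 14.54/20.57 = 0.7069
P_n = (1−ρ)·ρ^n = (1 − 0.7069)·0.7069^0 = 0.2931·1.000000 = 0.293145

Final: 0.293145


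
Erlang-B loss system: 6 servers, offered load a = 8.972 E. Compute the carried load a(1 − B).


B(6,8.972) = 0.439192 (Erlang-B)
Carried load = a(1 − B) = 8.972·(1 − 0.439192) = 8.972·0.560808 = 5.0316 E

Final: 5.0316 Erlangs


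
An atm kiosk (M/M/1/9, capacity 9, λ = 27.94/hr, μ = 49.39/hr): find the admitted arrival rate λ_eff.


ρ = 0.5657; P_K = (1−ρ)ρ^9/(1−ρ^10) = 0.002585
λ_eff = λ(1 − P_K) = 27.94·(1 − 0.002585) = 27.94·0.997415 = 27.8678 /hr

Final: 27.8678 /hr


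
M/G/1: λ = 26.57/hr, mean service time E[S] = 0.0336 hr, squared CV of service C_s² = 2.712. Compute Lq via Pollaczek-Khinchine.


ρ = λ·E[S] = 26.57·0.0336 = 0.8928
Lq = ρ²(1+C_s²)/(2(1−ρ)) = 0.7970·(1+2.712)/(2·0.1072)
= 0.7970·3.7120/0.2145 = 13.79274

Final: 13.79274


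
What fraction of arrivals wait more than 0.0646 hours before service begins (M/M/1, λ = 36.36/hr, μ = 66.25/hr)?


ρ = 36.36/66.25 = 0.5488
P(Wq > t) = ρ·e^{−(μ−λ)t} = 0.5488·e^{−1.9309}
= 0.5488·0.145018 = 0.079591

Final: 0.079591


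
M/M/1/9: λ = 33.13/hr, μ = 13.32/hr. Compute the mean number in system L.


ρ = 33.13/13.32 = 2.4872
L = ρ[1 − (K+1)ρ^K + Kρ^(K+1)] / [(1−ρ)(1−ρ^(K+1))]
Numerator: 2.4872·(1 − 10·3642.964167 + 9·9060.916130) = 112223.157952
Denominator: (-1.4872)·(-9059.916130) = 13474.244634
L = 112223.157952/13474.244634 = 8.3287

Final: 8.3287


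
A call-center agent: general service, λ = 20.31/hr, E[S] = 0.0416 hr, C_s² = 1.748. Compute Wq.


ρ = λ·E[S] = 20.31·0.0416 = 0.8449
E[S²] = E[S]²(1+C_s²) = 0.0416²·(1+1.748) = 0.004756
Wq = λ·E[S²]/(2(1−ρ)) = 20.31·0.004756/(2·0.1551) = 0.31136 hr

Final: 0.31136 hr


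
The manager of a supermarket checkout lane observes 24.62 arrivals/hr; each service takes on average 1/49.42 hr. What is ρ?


ρ = λ/μ = 24.62/49.42 = 0.4982

Final: 0.4982


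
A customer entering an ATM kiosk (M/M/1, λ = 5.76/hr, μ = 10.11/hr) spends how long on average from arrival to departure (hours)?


W = 1/(μ−λ) = 1/(10.11 − 5.76) = 1/4.35 = 0.2299 hr

Final: 0.2299 hr


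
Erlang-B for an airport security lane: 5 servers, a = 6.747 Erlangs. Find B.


B(c,a) = (a^c/c!) / Σ_{k=0}^{c} a^k/k!
a^5/5! = 116.512442
Σ terms (k=0..5): 1.00000 + 6.74700 + 22.76100 + 51.18950 + 86.34389 + 116.51244 = 284.553833
B = 116.512442/284.553833 = 0.409457

Final: 0.409457


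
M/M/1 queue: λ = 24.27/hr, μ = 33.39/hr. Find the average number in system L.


ρ = λ/μ = 24.27/33.39 = 0.7269
L = ρ/(1−ρ) = 0.7269/(1 − 0.7269) = 0.7269/0.2731 = 2.6612

Final: 2.6612


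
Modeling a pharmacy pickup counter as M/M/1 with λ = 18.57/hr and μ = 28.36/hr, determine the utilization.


ρ = λ/μ = 18.57/28.36 = 0.6548

Final: 0.6548


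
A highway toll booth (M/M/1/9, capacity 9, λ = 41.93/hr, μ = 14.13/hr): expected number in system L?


ρ = 41.93/14.13 = 2.9674
L = ρ[1 − (K+1)ρ^K + Kρ^(K+1)] / [(1−ρ)(1−ρ^(K+1))]
Numerator: 2.9674·(1 − 10·17842.031632 + 9·52945.250271) = 884559.600962
Denominator: (-1.9674)·(-52944.250271) = 104164.908531
L = 884559.600962/104164.908531 = 8.4919

Final: 8.4919


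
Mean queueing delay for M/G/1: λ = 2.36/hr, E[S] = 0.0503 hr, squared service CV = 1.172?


ρ = λ·E[S] = 2.36·0.0503 = 0.1187
E[S²] = E[S]²(1+C_s²) = 0.0503²·(1+1.172) = 0.005495
Wq = λ·E[S²]/(2(1−ρ)) = 2.36·0.005495/(2·0.8813) = 0.007358 hr

Final: 0.007358 hr


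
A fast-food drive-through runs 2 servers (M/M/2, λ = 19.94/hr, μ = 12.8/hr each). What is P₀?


a = λ/μ = 19.94/12.8 = 1.5578; ρ = a/c = 0.7789
Σ_{k=0}^{1} a^k/k! (terms k=0..1) = 1.00000 + 1.55781 = 2.55781
Tail: a^2/(2!(1−ρ)) = 2.42678/(2·0.2211) = 5.48812
P₀ = 1/(2.55781 + 5.48812) = 1/8.04594 = 0.124286

Final: 0.124286


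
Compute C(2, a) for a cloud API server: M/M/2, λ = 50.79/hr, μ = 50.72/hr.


a = λ/μ = 1.0014; ρ = a/2 = 0.5007
P₀ = 0.332720 (from M/M/c formula)
C(c,a) = [a^c/(c!(1−ρ))]·P₀ = [1.00276/(2·0.4993)]·0.332720
= 1.00415·0.332720 = 0.334100

Final: 0.334100


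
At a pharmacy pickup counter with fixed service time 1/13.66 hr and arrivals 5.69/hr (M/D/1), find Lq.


ρ = 5.69/13.66 = 0.4165
M/D/1: Lq = ρ²/(2(1−ρ)) = 0.1735/(2·0.5835) = 0.14869

Final: 0.14869


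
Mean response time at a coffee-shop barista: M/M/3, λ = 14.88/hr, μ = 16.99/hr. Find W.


a = 0.8758; ρ = 0.2919; P₀ = 0.413658
Lq = P₀·a^c·ρ/(c!(1−ρ)²) = 0.02697
Wq = Lq/λ = 0.02697/14.88 = 0.001812 hr
W = Wq + 1/μ = 0.001812 + 0.05886 = 0.06067 hr

Final: 0.06067 hr


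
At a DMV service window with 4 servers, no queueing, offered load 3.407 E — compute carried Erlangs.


B(4,3.407) = 0.250448 (Erlang-B)
Carried load = a(1 − B) = 3.407·(1 − 0.250448) = 3.407·0.749552 = 2.5537 E

Final: 2.5537 Erlangs


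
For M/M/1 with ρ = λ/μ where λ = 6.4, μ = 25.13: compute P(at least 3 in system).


ρ = 6.4/25.13 = 0.2547
P(N ≥ n) = ρ^n = 0.2547^3 = 0.016518

Final: 0.016518


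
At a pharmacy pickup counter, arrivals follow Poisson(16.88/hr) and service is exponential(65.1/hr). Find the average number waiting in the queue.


ρ = 16.88/65.1 = 0.2593
Lq = ρ²/(1−ρ) = 0.06723/0.7407 = 0.09077

Final: 0.09077


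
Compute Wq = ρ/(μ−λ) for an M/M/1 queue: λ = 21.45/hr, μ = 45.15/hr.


ρ = 21.45/45.15 = 0.4751
Wq = ρ/(μ−λ) = 0.4751/(45.15 − 21.45) = 0.4751/23.70 = 0.02005 hr

Final: 0.02005 hr


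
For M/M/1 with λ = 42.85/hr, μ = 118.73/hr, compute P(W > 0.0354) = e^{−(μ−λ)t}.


W ~ Exponential(μ−λ) for M/M/1.
μ − λ = 118.73 − 42.85 = 75.8800
P(W > t) = e^{−(μ−λ)t} = e^{−2.6862} = 0.068143

Final: 0.068143


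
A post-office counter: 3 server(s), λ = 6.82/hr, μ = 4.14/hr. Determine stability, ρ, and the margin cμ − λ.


Total capacity cμ = 3·4.14 = 12.42/hr
ρ = λ/(cμ) = 6.82/12.42 = 0.5491
Stable ⇔ ρ < 1: YES
Spare capacity = cμ − λ = 12.42 − 6.82 = 5.60/hr

Final: ρ = 0.5491; stable; margin = 5.60/hr


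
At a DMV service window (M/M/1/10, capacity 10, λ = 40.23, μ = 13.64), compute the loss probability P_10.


ρ = λ/μ = 40.23/13.64 = 2.9494
P_K = (1−ρ)ρ^K/(1−ρ^(K+1)) = (-1.9494·49814.597147)/(1 − 146923.844811)
= -97109.247664/-146922.844811 = 0.660954

Final: 0.660954


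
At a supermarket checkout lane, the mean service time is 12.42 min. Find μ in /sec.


μ = 1/(service time) in consistent units.
1 second = 0.0166667 min, so μ = 0.0166667/12.42 = 0.001342 per second

Final: 0.001342 /sec


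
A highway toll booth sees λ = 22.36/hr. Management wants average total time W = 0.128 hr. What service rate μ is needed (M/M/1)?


W = 1/(μ−λ) ⇒ μ − λ = 1/W = 1/0.128 = 7.8125
μ = λ + 1/W = 22.36 + 7.8125 = 30.1725 per hr

Final: 30.1725 /hr


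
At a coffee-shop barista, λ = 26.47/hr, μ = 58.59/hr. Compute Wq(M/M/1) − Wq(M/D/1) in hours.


ρ = 26.47/58.59 = 0.4518
Wq(M/M/1) = ρ/(μ−λ) = 0.4518/32.12 = 0.01407 hr
Wq(M/D/1) = ρ/(2(μ−λ)) = 0.007033 hr
Savings = 0.01407 − 0.007033 = 0.007033 hr

Final: 0.007033 hr


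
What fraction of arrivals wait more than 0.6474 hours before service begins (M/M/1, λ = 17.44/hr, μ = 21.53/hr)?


ρ = 17.44/21.53 = 0.8100
P(Wq > t) = ρ·e^{−(μ−λ)t} = 0.8100·e^{−2.6479}
= 0.8100·0.070802 = 0.057352

Final: 0.057352


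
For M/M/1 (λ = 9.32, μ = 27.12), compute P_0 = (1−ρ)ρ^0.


ρ = 9.32/27.12 = 0.3437
P_n = (1−ρ)·ρ^n = (1 − 0.3437)·0.3437^0 = 0.6563·1.000000 = 0.656342

Final: 0.656342


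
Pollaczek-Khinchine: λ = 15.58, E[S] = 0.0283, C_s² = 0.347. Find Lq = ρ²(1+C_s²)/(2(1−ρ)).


ρ = λ·E[S] = 15.58·0.0283 = 0.4409
Lq = ρ²(1+C_s²)/(2(1−ρ)) = 0.1944·(1+0.347)/(2·0.5591)
= 0.1944·1.3470/1.1182 = 0.23419

Final: 0.23419


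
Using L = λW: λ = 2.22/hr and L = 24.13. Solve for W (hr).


W = L/λ = 24.13/2.22 = 10.8694 hr

Final: 10.8694 hr


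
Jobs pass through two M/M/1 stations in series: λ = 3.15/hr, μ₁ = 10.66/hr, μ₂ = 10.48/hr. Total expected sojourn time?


Each node sees arrival rate λ = 3.15/hr (tandem ⇒ throughput preserved).
W₁ = 1/(μ₁−λ) = 1/(10.66−3.15) = 0.13316 hr
W₂ = 1/(μ₂−λ) = 1/(10.48−3.15) = 0.13643 hr
W_total = W₁ + W₂ = 0.13316 + 0.13643 = 0.26958 hr

Final: 0.26958 hr


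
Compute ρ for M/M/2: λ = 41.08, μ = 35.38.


ρ = λ/(cμ) = 41.08/(2·35.38) = 41.08/70.76 = 0.5806

Final: 0.5806


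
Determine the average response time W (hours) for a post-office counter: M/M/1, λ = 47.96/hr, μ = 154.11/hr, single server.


W = 1/(μ−λ) = 1/(154.11 − 47.96) = 1/106.15 = 0.009421 hr

Final: 0.009421 hr


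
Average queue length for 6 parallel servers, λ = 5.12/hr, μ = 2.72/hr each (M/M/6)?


a = λ/μ = 1.8824; ρ = a/6 = 0.3137
P₀ = 0.152076
Lq = P₀·a^c·ρ / (c!·(1−ρ)²) = 0.152076·44.48426·0.3137/(720·0.47097)
= 0.006259

Final: 0.006259


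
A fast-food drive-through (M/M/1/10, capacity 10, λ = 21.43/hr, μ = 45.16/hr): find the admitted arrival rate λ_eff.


ρ = 0.4745; P_K = (1−ρ)ρ^10/(1−ρ^11) = 0.0003043
λ_eff = λ(1 − P_K) = 21.43·(1 − 0.0003043) = 21.43·0.999696 = 21.4235 /hr

Final: 21.4235 /hr


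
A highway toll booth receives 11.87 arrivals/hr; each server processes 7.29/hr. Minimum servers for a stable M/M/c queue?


Stability requires cμ > λ ⇔ c > λ/μ.
λ/μ = 11.87/7.29 = 1.6283
Minimum integer c = ⌊1.6283⌋ + 1 = 2
Check: 2·7.29 = 14.58 > 11.87, while 1·7.29 = 7.29 ≤ 11.87

Final: 2 servers


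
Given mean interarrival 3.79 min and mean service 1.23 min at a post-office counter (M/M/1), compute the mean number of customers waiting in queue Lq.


λ = 60/3.79 = 15.8311 /hr
μ = 60/1.23 = 48.7805 /hr
ρ = λ/μ = 15.8311/48.7805 = 0.3245
Lq = ρ²/(1−ρ) = 0.1053/0.6755 = 0.1559

Final: 0.1559


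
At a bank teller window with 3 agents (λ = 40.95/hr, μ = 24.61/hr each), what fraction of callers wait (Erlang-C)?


a = λ/μ = 1.6640; ρ = a/3 = 0.5547
P₀ = 0.173235 (from M/M/c formula)
C(c,a) = [a^c/(c!(1−ρ))]·P₀ = [4.60709/(6·0.4453)]·0.173235
= 1.72416·0.173235 = 0.298685

Final: 0.298685


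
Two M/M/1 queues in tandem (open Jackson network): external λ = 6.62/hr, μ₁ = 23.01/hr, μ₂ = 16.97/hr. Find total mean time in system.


Each node sees arrival rate λ = 6.62/hr (tandem ⇒ throughput preserved).
W₁ = 1/(μ₁−λ) = 1/(23.01−6.62) = 0.06101 hr
W₂ = 1/(μ₂−λ) = 1/(16.97−6.62) = 0.09662 hr
W_total = W₁ + W₂ = 0.06101 + 0.09662 = 0.15763 hr

Final: 0.15763 hr


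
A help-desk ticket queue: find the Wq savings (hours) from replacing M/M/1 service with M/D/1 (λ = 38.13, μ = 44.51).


ρ = 38.13/44.51 = 0.8567
Wq(M/M/1) = ρ/(μ−λ) = 0.8567/6.38 = 0.13427 hr
Wq(M/D/1) = ρ/(2(μ−λ)) = 0.06714 hr
Savings = 0.13427 − 0.06714 = 0.06714 hr

Final: 0.06714 hr


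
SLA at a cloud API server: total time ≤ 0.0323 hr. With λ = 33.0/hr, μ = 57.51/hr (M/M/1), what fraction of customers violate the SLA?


W ~ Exponential(μ−λ) for M/M/1.
μ − λ = 57.51 − 33.0 = 24.5100
P(W > t) = e^{−(μ−λ)t} = e^{−0.7917} = 0.453086

Final: 0.453086


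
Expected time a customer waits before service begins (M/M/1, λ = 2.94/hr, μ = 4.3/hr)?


ρ = 2.94/4.3 = 0.6837
Wq = ρ/(μ−λ) = 0.6837/(4.3 − 2.94) = 0.6837/1.36 = 0.5027 hr

Final: 0.5027 hr


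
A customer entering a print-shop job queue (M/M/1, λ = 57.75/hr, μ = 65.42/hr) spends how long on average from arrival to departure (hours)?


W = 1/(μ−λ) = 1/(65.42 − 57.75) = 1/7.67 = 0.1304 hr

Final: 0.1304 hr


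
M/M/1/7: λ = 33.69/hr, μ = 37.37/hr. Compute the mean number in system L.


ρ = 33.69/37.37 = 0.9015
L = ρ[1 − (K+1)ρ^K + Kρ^(K+1)] / [(1−ρ)(1−ρ^(K+1))]
Numerator: 0.9015·(1 − 8·0.484000 + 7·0.436338) = 0.164409
Denominator: (0.09847)·(0.563662) = 0.055506
L = 0.164409/0.055506 = 2.9620

Final: 2.9620


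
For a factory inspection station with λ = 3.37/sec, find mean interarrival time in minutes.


Mean interarrival time = 1/λ = 1/3.37 second = 0.29674 second
In minutes: 0.29674 × 0.0166667 = 0.004946 min

Final: 0.004946 min


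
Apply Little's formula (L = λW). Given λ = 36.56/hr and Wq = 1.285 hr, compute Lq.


Lq = λWq = 36.56·1.285 = 46.9796

Final: 46.9796


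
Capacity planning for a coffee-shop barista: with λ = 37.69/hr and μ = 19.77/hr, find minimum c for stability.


Stability requires cμ > λ ⇔ c > λ/μ.
λ/μ = 37.69/19.77 = 1.9064
Minimum integer c = ⌊1.9064⌋ + 1 = 2
Check: 2·19.77 = 39.54 > 37.69, while 1·19.77 = 19.77 ≤ 37.69

Final: 2 servers
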